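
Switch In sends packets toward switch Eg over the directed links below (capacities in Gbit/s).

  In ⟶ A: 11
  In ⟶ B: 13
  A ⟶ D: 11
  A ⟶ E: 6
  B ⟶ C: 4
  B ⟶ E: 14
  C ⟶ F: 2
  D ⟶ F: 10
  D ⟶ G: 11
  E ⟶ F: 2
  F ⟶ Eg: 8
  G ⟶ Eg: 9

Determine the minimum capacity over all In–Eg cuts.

Augment In→A→D→F→Eg: bottleneck 8, flow now 8.
Augment In→A→D→G→Eg: bottleneck 3, flow now 11.
Augment In→B→C→F→D→G→Eg: bottleneck 2, flow now 13. (uses reverse residual edge)
Augment In→B→E→F→D→G→Eg: bottleneck 2, flow now 15. (uses reverse residual edge)
No augmenting path remains; maximum flow = 15.
By max-flow min-cut, the minimum cut capacity equals the max flow.
In the residual graph, reachable from In: {In, B, C, E}.
Min-cut edges: In→A (11), C→F (2), E→F (2); capacity 11 + 2 + 2 = 15.

15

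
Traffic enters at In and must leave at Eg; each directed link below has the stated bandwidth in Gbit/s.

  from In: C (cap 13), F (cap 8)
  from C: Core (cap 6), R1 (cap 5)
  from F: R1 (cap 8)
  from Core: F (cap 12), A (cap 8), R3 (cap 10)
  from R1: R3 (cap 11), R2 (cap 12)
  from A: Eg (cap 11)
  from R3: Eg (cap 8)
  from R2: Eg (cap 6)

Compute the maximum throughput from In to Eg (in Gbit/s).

19

Augment In→C→Core→A→Eg: bottleneck 6, flow now 6.
Augment In→C→R1→R3→Eg: bottleneck 5, flow now 11.
Augment In→F→R1→R3→Eg: bottleneck 3, flow now 14.
Augment In→F→R1→R2→Eg: bottleneck 5, flow now 19.
No augmenting path remains; maximum flow = 19.
In the residual graph, reachable from In: {In, C}.
Min-cut edges: In→F (8), C→Core (6), C→R1 (5); capacity 8 + 6 + 5 = 19.
This cut is saturated, so no flow can exceed 19.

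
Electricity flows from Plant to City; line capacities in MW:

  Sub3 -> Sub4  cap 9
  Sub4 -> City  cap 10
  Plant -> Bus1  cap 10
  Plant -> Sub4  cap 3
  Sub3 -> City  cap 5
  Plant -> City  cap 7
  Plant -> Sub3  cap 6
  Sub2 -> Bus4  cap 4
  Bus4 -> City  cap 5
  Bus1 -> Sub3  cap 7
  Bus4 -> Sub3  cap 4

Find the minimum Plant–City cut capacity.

Augment Plant→City: bottleneck 7, flow now 7.
Augment Plant→Sub3→City: bottleneck 5, flow now 12.
Augment Plant→Sub4→City: bottleneck 3, flow now 15.
Augment Plant→Sub3→Sub4→City: bottleneck 1, flow now 16.
Augment Plant→Bus1→Sub3→Sub4→City: bottleneck 6, flow now 22.
No augmenting path remains; maximum flow = 22.
By max-flow min-cut, the minimum cut capacity equals the max flow.
In the residual graph, reachable from Plant: {Plant, Bus1, Sub3, Sub4}.
Min-cut edges: Plant→City (7), Sub3→City (5), Sub4→City (10); capacity 7 + 5 + 10 = 22.

22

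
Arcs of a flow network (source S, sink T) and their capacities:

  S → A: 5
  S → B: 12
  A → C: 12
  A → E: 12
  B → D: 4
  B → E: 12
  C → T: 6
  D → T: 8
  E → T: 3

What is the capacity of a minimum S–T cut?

Augment S→A→C→T: bottleneck 5, flow now 5.
Augment S→B→D→T: bottleneck 4, flow now 9.
Augment S→B→E→T: bottleneck 3, flow now 12.
No augmenting path remains; maximum flow = 12.
By max-flow min-cut, the minimum cut capacity equals the max flow.
In the residual graph, reachable from S: {S, B, E}.
Min-cut edges: S→A (5), B→D (4), E→T (3); capacity 5 + 4 + 3 = 12.

12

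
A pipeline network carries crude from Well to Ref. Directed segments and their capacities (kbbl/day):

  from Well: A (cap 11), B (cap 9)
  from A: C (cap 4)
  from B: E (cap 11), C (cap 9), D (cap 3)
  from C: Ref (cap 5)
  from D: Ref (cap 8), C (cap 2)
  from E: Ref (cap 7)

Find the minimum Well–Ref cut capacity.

Augment Well→A→C→Ref: bottleneck 4, flow now 4.
Augment Well→B→C→Ref: bottleneck 1, flow now 5.
Augment Well→B→D→Ref: bottleneck 3, flow now 8.
Augment Well→B→E→Ref: bottleneck 5, flow now 13.
No augmenting path remains; maximum flow = 13.
By max-flow min-cut, the minimum cut capacity equals the max flow.
In the residual graph, reachable from Well: {Well, A}.
Min-cut edges: Well→B (9), A→C (4); capacity 9 + 4 = 13.

13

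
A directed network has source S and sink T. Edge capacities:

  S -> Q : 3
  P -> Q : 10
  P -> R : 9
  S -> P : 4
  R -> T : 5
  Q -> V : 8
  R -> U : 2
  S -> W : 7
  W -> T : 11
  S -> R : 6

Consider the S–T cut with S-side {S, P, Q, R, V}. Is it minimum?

Given cut capacity: 7 + 2 + 5 = 14.
Augment S→R→T: bottleneck 5, flow now 5.
Augment S→W→T: bottleneck 7, flow now 12.
No augmenting path remains; maximum flow = 12.
In the residual graph, reachable from S: {S, P, Q, R, U, V}.
Min-cut edges: S→W (7), R→T (5); capacity 7 + 5 = 12.
Cut capacity 14 exceeds the max flow 12, so it is not minimum.

No — its capacity is 14, but the minimum cut has capacity 12.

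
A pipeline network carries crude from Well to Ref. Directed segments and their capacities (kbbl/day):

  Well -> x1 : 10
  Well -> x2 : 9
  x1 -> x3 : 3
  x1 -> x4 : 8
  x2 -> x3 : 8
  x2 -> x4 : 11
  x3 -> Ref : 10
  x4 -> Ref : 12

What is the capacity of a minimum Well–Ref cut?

19

Augment Well→x1→x3→Ref: bottleneck 3, flow now 3.
Augment Well→x1→x4→Ref: bottleneck 7, flow now 10.
Augment Well→x2→x3→Ref: bottleneck 7, flow now 17.
Augment Well→x2→x4→Ref: bottleneck 2, flow now 19.
No augmenting path remains; maximum flow = 19.
By max-flow min-cut, the minimum cut capacity equals the max flow.
In the residual graph, reachable from Well: {Well}.
Min-cut edges: Well→x1 (10), Well→x2 (9); capacity 10 + 9 = 19.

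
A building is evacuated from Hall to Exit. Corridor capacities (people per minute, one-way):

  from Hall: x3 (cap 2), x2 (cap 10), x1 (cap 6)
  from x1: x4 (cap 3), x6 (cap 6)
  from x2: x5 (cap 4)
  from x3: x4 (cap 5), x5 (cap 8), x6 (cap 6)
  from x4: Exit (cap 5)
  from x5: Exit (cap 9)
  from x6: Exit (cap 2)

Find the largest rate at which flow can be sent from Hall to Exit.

Augment Hall→x1→x4→Exit: bottleneck 3, flow now 3.
Augment Hall→x1→x6→Exit: bottleneck 2, flow now 5.
Augment Hall→x2→x5→Exit: bottleneck 4, flow now 9.
Augment Hall→x3→x4→Exit: bottleneck 2, flow now 11.
No augmenting path remains; maximum flow = 11.
In the residual graph, reachable from Hall: {Hall, x1, x2, x6}.
Min-cut edges: Hall→x3 (2), x1→x4 (3), x2→x5 (4), x6→Exit (2); capacity 2 + 3 + 4 + 2 = 11.
This cut is saturated, so no flow can exceed 11.

11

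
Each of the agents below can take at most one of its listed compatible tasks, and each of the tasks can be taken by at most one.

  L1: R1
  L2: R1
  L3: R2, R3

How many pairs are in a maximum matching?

2

Unit-capacity flow: source→left, listed edges, right→sink; max matching = max flow.
Augmenting path L1→R1 (+1); matched 1.
Augmenting path L3→R2 (+1); matched 2.
No augmenting path remains; maximum matching = 2.
König certificate: {L3, R1} is a vertex cover of size 2 (every listed pair touches it), so no matching can be larger.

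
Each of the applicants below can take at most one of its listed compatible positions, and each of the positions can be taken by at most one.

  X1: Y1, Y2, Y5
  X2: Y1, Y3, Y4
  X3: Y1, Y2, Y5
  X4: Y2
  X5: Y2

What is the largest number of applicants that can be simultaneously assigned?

Unit-capacity flow: source→left, listed edges, right→sink; max matching = max flow.
Augmenting path X1→Y1 (+1); matched 1.
Augmenting path X2→Y3 (+1); matched 2.
Augmenting path X3→Y2 (+1); matched 3.
Augmenting path X4→Y2→X3→Y5 (+1); matched 4.
No augmenting path remains; maximum matching = 4.
König certificate: {X1, X2, X3, Y2} is a vertex cover of size 4 (every listed pair touches it), so no matching can be larger.

4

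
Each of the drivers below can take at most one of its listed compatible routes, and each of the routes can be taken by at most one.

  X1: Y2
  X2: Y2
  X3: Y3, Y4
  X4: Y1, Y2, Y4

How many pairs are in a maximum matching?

Unit-capacity flow: source→left, listed edges, right→sink; max matching = max flow.
Augmenting path X1→Y2 (+1); matched 1.
Augmenting path X3→Y3 (+1); matched 2.
Augmenting path X4→Y1 (+1); matched 3.
No augmenting path remains; maximum matching = 3.
König certificate: {X3, X4, Y2} is a vertex cover of size 3 (every listed pair touches it), so no matching can be larger.

3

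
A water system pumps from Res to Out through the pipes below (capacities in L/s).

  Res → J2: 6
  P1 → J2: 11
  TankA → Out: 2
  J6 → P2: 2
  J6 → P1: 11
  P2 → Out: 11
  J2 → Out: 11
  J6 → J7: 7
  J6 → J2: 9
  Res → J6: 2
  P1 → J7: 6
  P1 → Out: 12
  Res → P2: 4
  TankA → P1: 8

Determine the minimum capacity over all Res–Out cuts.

12

Augment Res→J2→Out: bottleneck 6, flow now 6.
Augment Res→P2→Out: bottleneck 4, flow now 10.
Augment Res→J6→P1→Out: bottleneck 2, flow now 12.
No augmenting path remains; maximum flow = 12.
By max-flow min-cut, the minimum cut capacity equals the max flow.
In the residual graph, reachable from Res: {Res}.
Min-cut edges: Res→J6 (2), Res→J2 (6), Res→P2 (4); capacity 2 + 6 + 4 = 12.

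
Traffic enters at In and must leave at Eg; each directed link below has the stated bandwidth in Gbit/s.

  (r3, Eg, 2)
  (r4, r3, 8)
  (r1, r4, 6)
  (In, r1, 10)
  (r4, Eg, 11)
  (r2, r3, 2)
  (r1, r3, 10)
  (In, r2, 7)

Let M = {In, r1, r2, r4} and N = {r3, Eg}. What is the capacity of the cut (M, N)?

31

Edges leaving {In, r1, r2, r4}: r1→r3 (10), r2→r3 (2), r4→r3 (8), r4→Eg (11).
Cut capacity = 10 + 2 + 8 + 11 = 31.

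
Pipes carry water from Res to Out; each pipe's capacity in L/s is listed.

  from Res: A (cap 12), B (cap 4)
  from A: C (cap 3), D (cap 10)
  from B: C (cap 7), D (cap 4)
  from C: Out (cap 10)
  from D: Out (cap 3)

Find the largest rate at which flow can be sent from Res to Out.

Augment Res→A→C→Out: bottleneck 3, flow now 3.
Augment Res→A→D→Out: bottleneck 3, flow now 6.
Augment Res→B→C→Out: bottleneck 4, flow now 10.
No augmenting path remains; maximum flow = 10.
In the residual graph, reachable from Res: {Res, A, D}.
Min-cut edges: Res→B (4), A→C (3), D→Out (3); capacity 4 + 3 + 3 = 10.
This cut is saturated, so no flow can exceed 10.

10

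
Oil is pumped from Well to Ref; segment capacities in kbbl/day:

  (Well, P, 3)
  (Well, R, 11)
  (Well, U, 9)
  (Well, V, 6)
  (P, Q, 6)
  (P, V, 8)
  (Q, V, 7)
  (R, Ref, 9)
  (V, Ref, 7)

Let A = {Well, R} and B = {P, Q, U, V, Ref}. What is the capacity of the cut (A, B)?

Edges leaving {Well, R}: Well→P (3), Well→U (9), Well→V (6), R→Ref (9).
Cut capacity = 3 + 9 + 6 + 9 = 27.

27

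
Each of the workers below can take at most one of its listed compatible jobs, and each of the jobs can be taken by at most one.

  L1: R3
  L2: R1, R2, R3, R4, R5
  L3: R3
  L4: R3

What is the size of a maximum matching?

Unit-capacity flow: source→left, listed edges, right→sink; max matching = max flow.
Augmenting path L1→R3 (+1); matched 1.
Augmenting path L2→R1 (+1); matched 2.
No augmenting path remains; maximum matching = 2.
König certificate: {L2, R3} is a vertex cover of size 2 (every listed pair touches it), so no matching can be larger.

2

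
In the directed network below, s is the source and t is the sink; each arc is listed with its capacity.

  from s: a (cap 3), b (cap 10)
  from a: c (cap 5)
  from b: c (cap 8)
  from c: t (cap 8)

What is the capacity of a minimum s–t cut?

8

Augment s→a→c→t: bottleneck 3, flow now 3.
Augment s→b→c→t: bottleneck 5, flow now 8.
No augmenting path remains; maximum flow = 8.
By max-flow min-cut, the minimum cut capacity equals the max flow.
In the residual graph, reachable from s: {s, a, b, c}.
Min-cut edges: c→t (8); capacity 8 = 8.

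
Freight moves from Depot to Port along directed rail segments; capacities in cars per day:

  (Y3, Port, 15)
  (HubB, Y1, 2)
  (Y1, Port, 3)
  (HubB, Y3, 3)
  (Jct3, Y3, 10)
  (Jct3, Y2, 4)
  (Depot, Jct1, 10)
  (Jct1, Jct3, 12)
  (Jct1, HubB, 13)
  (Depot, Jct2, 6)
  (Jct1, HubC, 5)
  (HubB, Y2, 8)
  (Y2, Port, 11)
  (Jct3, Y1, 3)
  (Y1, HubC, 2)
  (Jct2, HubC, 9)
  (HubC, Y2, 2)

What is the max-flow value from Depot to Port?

12

Augment Depot→Jct1→HubB→Y1→Port: bottleneck 2, flow now 2.
Augment Depot→Jct1→HubB→Y3→Port: bottleneck 3, flow now 5.
Augment Depot→Jct1→HubB→Y2→Port: bottleneck 5, flow now 10.
Augment Depot→Jct2→HubC→Y2→Port: bottleneck 2, flow now 12.
No augmenting path remains; maximum flow = 12.
In the residual graph, reachable from Depot: {Depot, Jct2, HubC}.
Min-cut edges: Depot→Jct1 (10), HubC→Y2 (2); capacity 10 + 2 = 12.
This cut is saturated, so no flow can exceed 12.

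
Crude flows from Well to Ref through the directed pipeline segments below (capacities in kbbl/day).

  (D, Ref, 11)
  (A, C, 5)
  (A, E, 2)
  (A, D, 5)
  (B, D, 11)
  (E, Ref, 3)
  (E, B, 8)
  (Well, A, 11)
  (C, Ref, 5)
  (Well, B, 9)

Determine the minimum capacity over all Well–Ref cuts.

Augment Well→A→C→Ref: bottleneck 5, flow now 5.
Augment Well→A→D→Ref: bottleneck 5, flow now 10.
Augment Well→A→E→Ref: bottleneck 1, flow now 11.
Augment Well→B→D→Ref: bottleneck 6, flow now 17.
Augment Well→B→D→A→E→Ref: bottleneck 1, flow now 18. (uses reverse residual edge)
No augmenting path remains; maximum flow = 18.
By max-flow min-cut, the minimum cut capacity equals the max flow.
In the residual graph, reachable from Well: {Well, A, B, D}.
Min-cut edges: A→C (5), A→E (2), D→Ref (11); capacity 5 + 2 + 11 = 18.

18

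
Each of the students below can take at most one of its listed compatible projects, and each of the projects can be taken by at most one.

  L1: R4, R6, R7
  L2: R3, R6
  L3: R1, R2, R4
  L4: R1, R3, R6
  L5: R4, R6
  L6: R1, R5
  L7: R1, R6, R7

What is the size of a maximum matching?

Unit-capacity flow: source→left, listed edges, right→sink; max matching = max flow.
Augmenting path L1→R4 (+1); matched 1.
Augmenting path L2→R3 (+1); matched 2.
Augmenting path L3→R1 (+1); matched 3.
Augmenting path L4→R6 (+1); matched 4.
Augmenting path L6→R5 (+1); matched 5.
Augmenting path L7→R7 (+1); matched 6.
Augmenting path L5→R6→L4→R1→L3→R2 (+1); matched 7.
No augmenting path remains; maximum matching = 7.
König certificate: {L1, L2, L3, L4, L5, L6, L7} is a vertex cover of size 7 (every listed pair touches it), so no matching can be larger.

7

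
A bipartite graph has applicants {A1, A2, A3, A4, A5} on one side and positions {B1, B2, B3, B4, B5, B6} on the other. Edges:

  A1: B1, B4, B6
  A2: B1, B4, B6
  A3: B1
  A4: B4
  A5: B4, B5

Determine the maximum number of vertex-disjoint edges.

Unit-capacity flow: source→left, listed edges, right→sink; max matching = max flow.
Augmenting path A1→B1 (+1); matched 1.
Augmenting path A2→B4 (+1); matched 2.
Augmenting path A5→B5 (+1); matched 3.
Augmenting path A3→B1→A1→B6 (+1); matched 4.
No augmenting path remains; maximum matching = 4.
König certificate: {A5, B1, B4, B6} is a vertex cover of size 4 (every listed pair touches it), so no matching can be larger.

4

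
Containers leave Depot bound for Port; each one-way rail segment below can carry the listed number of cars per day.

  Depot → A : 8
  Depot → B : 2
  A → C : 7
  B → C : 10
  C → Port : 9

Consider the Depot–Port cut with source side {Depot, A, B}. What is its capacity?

17

Edges leaving {Depot, A, B}: A→C (7), B→C (10).
Cut capacity = 7 + 10 = 17.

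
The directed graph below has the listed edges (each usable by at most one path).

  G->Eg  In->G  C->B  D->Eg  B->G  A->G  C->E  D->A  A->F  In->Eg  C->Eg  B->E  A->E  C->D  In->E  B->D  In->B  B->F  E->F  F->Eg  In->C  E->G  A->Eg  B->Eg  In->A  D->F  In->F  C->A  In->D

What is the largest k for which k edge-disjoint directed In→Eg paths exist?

7

Assign every edge capacity 1; by Menger, the answer equals the max flow.
Path In→Eg (+1); total 1.
Path In→A→Eg (+1); total 2.
Path In→B→Eg (+1); total 3.
Path In→C→Eg (+1); total 4.
Path In→D→Eg (+1); total 5.
Path In→F→Eg (+1); total 6.
Path In→G→Eg (+1); total 7.
No residual In→Eg path; max flow = 7.
Certifying cut of size 7: {F→Eg, G→Eg, In→A, In→B, In→C, In→D, In→Eg}.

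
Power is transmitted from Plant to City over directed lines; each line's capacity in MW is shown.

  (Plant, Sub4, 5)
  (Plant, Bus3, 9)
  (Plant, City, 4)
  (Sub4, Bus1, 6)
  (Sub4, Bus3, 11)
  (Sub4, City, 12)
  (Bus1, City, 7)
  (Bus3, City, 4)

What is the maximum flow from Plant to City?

13

Augment Plant→City: bottleneck 4, flow now 4.
Augment Plant→Sub4→City: bottleneck 5, flow now 9.
Augment Plant→Bus3→City: bottleneck 4, flow now 13.
No augmenting path remains; maximum flow = 13.
In the residual graph, reachable from Plant: {Plant, Bus3}.
Min-cut edges: Plant→Sub4 (5), Plant→City (4), Bus3→City (4); capacity 5 + 4 + 4 = 13.
This cut is saturated, so no flow can exceed 13.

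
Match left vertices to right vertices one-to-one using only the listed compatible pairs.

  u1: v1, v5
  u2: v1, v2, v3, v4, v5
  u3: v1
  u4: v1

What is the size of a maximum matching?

3

Unit-capacity flow: source→left, listed edges, right→sink; max matching = max flow.
Augmenting path u1→v1 (+1); matched 1.
Augmenting path u2→v2 (+1); matched 2.
Augmenting path u3→v1→u1→v5 (+1); matched 3.
No augmenting path remains; maximum matching = 3.
König certificate: {u1, u2, v1} is a vertex cover of size 3 (every listed pair touches it), so no matching can be larger.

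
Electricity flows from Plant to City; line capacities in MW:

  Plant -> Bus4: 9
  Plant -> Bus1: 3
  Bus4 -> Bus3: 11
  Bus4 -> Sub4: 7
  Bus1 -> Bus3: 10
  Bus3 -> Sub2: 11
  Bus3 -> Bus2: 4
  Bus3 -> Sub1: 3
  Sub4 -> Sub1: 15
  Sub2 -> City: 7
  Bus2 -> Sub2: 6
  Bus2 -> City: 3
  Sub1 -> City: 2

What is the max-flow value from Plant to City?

Augment Plant→Bus4→Bus3→Sub2→City: bottleneck 7, flow now 7.
Augment Plant→Bus4→Bus3→Bus2→City: bottleneck 2, flow now 9.
Augment Plant→Bus1→Bus3→Bus2→City: bottleneck 1, flow now 10.
Augment Plant→Bus1→Bus3→Sub1→City: bottleneck 2, flow now 12.
No augmenting path remains; maximum flow = 12.
In the residual graph, reachable from Plant: {Plant}.
Min-cut edges: Plant→Bus4 (9), Plant→Bus1 (3); capacity 9 + 3 = 12.
This cut is saturated, so no flow can exceed 12.

12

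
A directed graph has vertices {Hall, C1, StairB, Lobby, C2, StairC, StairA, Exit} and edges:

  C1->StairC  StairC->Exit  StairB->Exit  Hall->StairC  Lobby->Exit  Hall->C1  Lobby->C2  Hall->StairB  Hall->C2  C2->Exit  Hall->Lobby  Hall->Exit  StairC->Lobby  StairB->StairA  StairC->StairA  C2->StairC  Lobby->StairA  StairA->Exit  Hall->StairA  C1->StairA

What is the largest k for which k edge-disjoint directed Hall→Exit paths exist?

6

Assign every edge capacity 1; by Menger, the answer equals the max flow.
Path Hall→Exit (+1); total 1.
Path Hall→StairB→Exit (+1); total 2.
Path Hall→Lobby→Exit (+1); total 3.
Path Hall→C2→Exit (+1); total 4.
Path Hall→StairC→Exit (+1); total 5.
Path Hall→StairA→Exit (+1); total 6.
No residual Hall→Exit path; max flow = 6.
Certifying cut of size 6: {C2→Exit, Hall→Exit, Hall→StairB, Lobby→Exit, StairA→Exit, StairC→Exit}.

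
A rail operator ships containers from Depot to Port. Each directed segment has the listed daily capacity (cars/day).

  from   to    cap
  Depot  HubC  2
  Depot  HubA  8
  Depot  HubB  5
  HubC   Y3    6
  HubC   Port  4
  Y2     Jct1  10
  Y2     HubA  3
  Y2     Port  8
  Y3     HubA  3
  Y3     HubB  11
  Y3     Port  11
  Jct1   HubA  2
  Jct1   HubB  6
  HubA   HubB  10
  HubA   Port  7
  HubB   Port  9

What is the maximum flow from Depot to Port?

Augment Depot→HubC→Port: bottleneck 2, flow now 2.
Augment Depot→HubA→Port: bottleneck 7, flow now 9.
Augment Depot→HubB→Port: bottleneck 5, flow now 14.
Augment Depot→HubA→HubB→Port: bottleneck 1, flow now 15.
No augmenting path remains; maximum flow = 15.
In the residual graph, reachable from Depot: {Depot}.
Min-cut edges: Depot→HubC (2), Depot→HubA (8), Depot→HubB (5); capacity 2 + 8 + 5 = 15.
This cut is saturated, so no flow can exceed 15.

15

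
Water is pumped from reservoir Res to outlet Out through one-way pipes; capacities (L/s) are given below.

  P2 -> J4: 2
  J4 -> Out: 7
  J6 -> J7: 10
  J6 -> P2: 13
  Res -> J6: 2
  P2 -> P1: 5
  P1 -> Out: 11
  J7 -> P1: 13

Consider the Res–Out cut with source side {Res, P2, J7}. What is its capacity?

Edges leaving {Res, P2, J7}: Res→J6 (2), P2→J4 (2), P2→P1 (5), J7→P1 (13).
Cut capacity = 2 + 2 + 5 + 13 = 22.

22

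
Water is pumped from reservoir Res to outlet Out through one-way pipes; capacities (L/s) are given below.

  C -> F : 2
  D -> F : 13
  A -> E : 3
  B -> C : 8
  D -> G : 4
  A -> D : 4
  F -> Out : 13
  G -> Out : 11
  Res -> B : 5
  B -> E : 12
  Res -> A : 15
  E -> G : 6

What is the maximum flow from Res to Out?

Augment Res→A→D→F→Out: bottleneck 4, flow now 4.
Augment Res→A→E→G→Out: bottleneck 3, flow now 7.
Augment Res→B→C→F→Out: bottleneck 2, flow now 9.
Augment Res→B→E→G→Out: bottleneck 3, flow now 12.
No augmenting path remains; maximum flow = 12.
In the residual graph, reachable from Res: {Res, A}.
Min-cut edges: Res→B (5), A→D (4), A→E (3); capacity 5 + 4 + 3 = 12.
This cut is saturated, so no flow can exceed 12.

12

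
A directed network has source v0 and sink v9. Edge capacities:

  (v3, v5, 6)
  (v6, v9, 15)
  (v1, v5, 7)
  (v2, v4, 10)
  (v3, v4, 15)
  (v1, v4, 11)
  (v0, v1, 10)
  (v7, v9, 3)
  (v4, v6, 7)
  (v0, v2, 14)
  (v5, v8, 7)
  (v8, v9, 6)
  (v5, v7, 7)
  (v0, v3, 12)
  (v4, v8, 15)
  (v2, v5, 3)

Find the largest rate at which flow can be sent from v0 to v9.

Augment v0→v1→v4→v6→v9: bottleneck 7, flow now 7.
Augment v0→v1→v4→v8→v9: bottleneck 3, flow now 10.
Augment v0→v2→v4→v8→v9: bottleneck 3, flow now 13.
Augment v0→v2→v5→v7→v9: bottleneck 3, flow now 16.
No augmenting path remains; maximum flow = 16.
In the residual graph, reachable from v0: {v0, v1, v2, v3, v4, v5, v7, v8}.
Min-cut edges: v4→v6 (7), v7→v9 (3), v8→v9 (6); capacity 7 + 3 + 6 = 16.
This cut is saturated, so no flow can exceed 16.

16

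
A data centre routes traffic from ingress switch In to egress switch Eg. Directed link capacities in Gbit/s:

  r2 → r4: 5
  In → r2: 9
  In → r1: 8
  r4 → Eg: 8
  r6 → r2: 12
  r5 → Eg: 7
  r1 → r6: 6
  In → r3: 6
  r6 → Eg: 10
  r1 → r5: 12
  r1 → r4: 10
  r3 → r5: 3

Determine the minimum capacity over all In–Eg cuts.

16

Augment In→r1→r4→Eg: bottleneck 8, flow now 8.
Augment In→r3→r5→Eg: bottleneck 3, flow now 11.
Augment In→r2→r4→r1→r5→Eg: bottleneck 4, flow now 15. (uses reverse residual edge)
Augment In→r2→r4→r1→r6→Eg: bottleneck 1, flow now 16. (uses reverse residual edge)
No augmenting path remains; maximum flow = 16.
By max-flow min-cut, the minimum cut capacity equals the max flow.
In the residual graph, reachable from In: {In, r2, r3}.
Min-cut edges: In→r1 (8), r2→r4 (5), r3→r5 (3); capacity 8 + 5 + 3 = 16.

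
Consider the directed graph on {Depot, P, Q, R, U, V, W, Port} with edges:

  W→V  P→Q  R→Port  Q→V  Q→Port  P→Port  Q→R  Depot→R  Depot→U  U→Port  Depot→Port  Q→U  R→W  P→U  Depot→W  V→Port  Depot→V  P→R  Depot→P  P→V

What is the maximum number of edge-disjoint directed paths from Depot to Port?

Assign every edge capacity 1; by Menger, the answer equals the max flow.
Path Depot→Port (+1); total 1.
Path Depot→P→Port (+1); total 2.
Path Depot→R→Port (+1); total 3.
Path Depot→U→Port (+1); total 4.
Path Depot→V→Port (+1); total 5.
No residual Depot→Port path; max flow = 5.
Certifying cut of size 5: {Depot→P, Depot→Port, Depot→R, Depot→U, V→Port}.

5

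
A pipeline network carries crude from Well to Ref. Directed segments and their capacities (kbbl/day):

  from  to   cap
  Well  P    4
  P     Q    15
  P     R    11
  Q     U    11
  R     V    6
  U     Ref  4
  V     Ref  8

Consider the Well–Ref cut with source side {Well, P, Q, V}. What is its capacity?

30

Edges leaving {Well, P, Q, V}: P→R (11), Q→U (11), V→Ref (8).
Cut capacity = 11 + 11 + 8 = 30.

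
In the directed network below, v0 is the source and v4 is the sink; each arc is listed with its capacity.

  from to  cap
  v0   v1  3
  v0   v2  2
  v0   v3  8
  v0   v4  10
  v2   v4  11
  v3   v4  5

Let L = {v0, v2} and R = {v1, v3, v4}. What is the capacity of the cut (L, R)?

Edges leaving {v0, v2}: v0→v1 (3), v0→v3 (8), v0→v4 (10), v2→v4 (11).
Cut capacity = 3 + 8 + 10 + 11 = 32.

32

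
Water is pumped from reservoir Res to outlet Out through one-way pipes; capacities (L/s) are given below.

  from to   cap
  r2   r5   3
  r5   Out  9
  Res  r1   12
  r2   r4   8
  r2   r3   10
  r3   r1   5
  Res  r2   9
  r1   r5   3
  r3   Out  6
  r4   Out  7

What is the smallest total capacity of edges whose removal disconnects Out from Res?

Augment Res→r1→r5→Out: bottleneck 3, flow now 3.
Augment Res→r2→r3→Out: bottleneck 6, flow now 9.
Augment Res→r2→r4→Out: bottleneck 3, flow now 12.
No augmenting path remains; maximum flow = 12.
By max-flow min-cut, the minimum cut capacity equals the max flow.
In the residual graph, reachable from Res: {Res, r1}.
Min-cut edges: Res→r2 (9), r1→r5 (3); capacity 9 + 3 = 12.

12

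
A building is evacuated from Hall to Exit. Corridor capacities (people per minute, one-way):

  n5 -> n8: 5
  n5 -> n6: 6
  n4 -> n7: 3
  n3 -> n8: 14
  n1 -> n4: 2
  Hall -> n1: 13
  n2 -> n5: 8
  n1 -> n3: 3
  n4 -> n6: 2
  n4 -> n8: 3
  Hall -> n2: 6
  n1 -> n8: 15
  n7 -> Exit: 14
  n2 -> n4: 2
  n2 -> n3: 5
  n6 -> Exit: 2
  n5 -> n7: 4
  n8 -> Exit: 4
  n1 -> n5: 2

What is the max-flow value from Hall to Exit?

Augment Hall→n1→n8→Exit: bottleneck 4, flow now 4.
Augment Hall→n1→n4→n6→Exit: bottleneck 2, flow now 6.
Augment Hall→n1→n5→n7→Exit: bottleneck 2, flow now 8.
Augment Hall→n2→n4→n7→Exit: bottleneck 2, flow now 10.
Augment Hall→n2→n5→n7→Exit: bottleneck 2, flow now 12.
Augment Hall→n2→n5→n6→n4→n7→Exit: bottleneck 1, flow now 13. (uses reverse residual edge)
No augmenting path remains; maximum flow = 13.
In the residual graph, reachable from Hall: {Hall, n1, n2, n3, n4, n5, n6, n8}.
Min-cut edges: n4→n7 (3), n5→n7 (4), n6→Exit (2), n8→Exit (4); capacity 3 + 4 + 2 + 4 = 13.
This cut is saturated, so no flow can exceed 13.

13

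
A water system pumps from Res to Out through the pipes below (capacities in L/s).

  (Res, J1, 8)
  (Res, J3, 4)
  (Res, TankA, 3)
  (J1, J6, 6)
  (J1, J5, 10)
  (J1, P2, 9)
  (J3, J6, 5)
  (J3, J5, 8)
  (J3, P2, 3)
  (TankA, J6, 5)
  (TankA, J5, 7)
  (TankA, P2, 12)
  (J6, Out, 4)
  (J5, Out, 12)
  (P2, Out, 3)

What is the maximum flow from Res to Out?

Augment Res→J1→J6→Out: bottleneck 4, flow now 4.
Augment Res→J1→J5→Out: bottleneck 4, flow now 8.
Augment Res→J3→J5→Out: bottleneck 4, flow now 12.
Augment Res→TankA→J5→Out: bottleneck 3, flow now 15.
No augmenting path remains; maximum flow = 15.
In the residual graph, reachable from Res: {Res}.
Min-cut edges: Res→J1 (8), Res→J3 (4), Res→TankA (3); capacity 8 + 4 + 3 = 15.
This cut is saturated, so no flow can exceed 15.

15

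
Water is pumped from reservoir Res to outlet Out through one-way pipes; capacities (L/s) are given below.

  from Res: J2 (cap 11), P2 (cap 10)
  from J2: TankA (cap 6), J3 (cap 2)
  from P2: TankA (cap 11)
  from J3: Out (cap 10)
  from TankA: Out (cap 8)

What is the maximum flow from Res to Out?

Augment Res→J2→J3→Out: bottleneck 2, flow now 2.
Augment Res→J2→TankA→Out: bottleneck 6, flow now 8.
Augment Res→P2→TankA→Out: bottleneck 2, flow now 10.
No augmenting path remains; maximum flow = 10.
In the residual graph, reachable from Res: {Res, J2, P2, TankA}.
Min-cut edges: J2→J3 (2), TankA→Out (8); capacity 2 + 8 = 10.
This cut is saturated, so no flow can exceed 10.

10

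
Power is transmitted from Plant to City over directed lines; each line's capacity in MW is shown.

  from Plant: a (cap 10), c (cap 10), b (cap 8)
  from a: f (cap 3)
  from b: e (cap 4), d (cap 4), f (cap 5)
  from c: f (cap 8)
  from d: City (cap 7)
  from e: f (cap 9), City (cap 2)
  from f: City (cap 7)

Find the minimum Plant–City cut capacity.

Augment Plant→a→f→City: bottleneck 3, flow now 3.
Augment Plant→b→d→City: bottleneck 4, flow now 7.
Augment Plant→b→e→City: bottleneck 2, flow now 9.
Augment Plant→b→f→City: bottleneck 2, flow now 11.
Augment Plant→c→f→City: bottleneck 2, flow now 13.
No augmenting path remains; maximum flow = 13.
By max-flow min-cut, the minimum cut capacity equals the max flow.
In the residual graph, reachable from Plant: {Plant, a, b, c, e, f}.
Min-cut edges: b→d (4), e→City (2), f→City (7); capacity 4 + 2 + 7 = 13.

13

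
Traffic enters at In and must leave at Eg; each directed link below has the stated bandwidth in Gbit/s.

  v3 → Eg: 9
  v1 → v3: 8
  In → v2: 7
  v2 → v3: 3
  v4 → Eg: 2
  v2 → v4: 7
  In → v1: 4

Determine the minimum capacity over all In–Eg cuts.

Augment In→v1→v3→Eg: bottleneck 4, flow now 4.
Augment In→v2→v3→Eg: bottleneck 3, flow now 7.
Augment In→v2→v4→Eg: bottleneck 2, flow now 9.
No augmenting path remains; maximum flow = 9.
By max-flow min-cut, the minimum cut capacity equals the max flow.
In the residual graph, reachable from In: {In, v2, v4}.
Min-cut edges: In→v1 (4), v2→v3 (3), v4→Eg (2); capacity 4 + 3 + 2 = 9.

9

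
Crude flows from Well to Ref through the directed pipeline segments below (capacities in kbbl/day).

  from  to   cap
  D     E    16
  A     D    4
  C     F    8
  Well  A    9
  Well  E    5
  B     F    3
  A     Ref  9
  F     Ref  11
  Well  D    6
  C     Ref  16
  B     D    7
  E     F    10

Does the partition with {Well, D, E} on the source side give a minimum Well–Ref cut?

Yes — it is a minimum cut (capacity 19).

Given cut capacity: 9 + 10 = 19.
Augment Well→A→Ref: bottleneck 9, flow now 9.
Augment Well→E→F→Ref: bottleneck 5, flow now 14.
Augment Well→D→E→F→Ref: bottleneck 5, flow now 19.
No augmenting path remains; maximum flow = 19.
Cut capacity 19 equals the max flow, so it is a minimum cut.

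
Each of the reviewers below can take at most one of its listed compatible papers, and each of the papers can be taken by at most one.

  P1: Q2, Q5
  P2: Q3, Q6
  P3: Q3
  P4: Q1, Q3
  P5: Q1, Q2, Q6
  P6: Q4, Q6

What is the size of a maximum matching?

Unit-capacity flow: source→left, listed edges, right→sink; max matching = max flow.
Augmenting path P1→Q2 (+1); matched 1.
Augmenting path P2→Q3 (+1); matched 2.
Augmenting path P4→Q1 (+1); matched 3.
Augmenting path P5→Q6 (+1); matched 4.
Augmenting path P6→Q4 (+1); matched 5.
Augmenting path P3→Q3→P2→Q6→P5→Q2→P1→Q5 (+1); matched 6.
No augmenting path remains; maximum matching = 6.
König certificate: {P1, P2, P3, P4, P5, P6} is a vertex cover of size 6 (every listed pair touches it), so no matching can be larger.

6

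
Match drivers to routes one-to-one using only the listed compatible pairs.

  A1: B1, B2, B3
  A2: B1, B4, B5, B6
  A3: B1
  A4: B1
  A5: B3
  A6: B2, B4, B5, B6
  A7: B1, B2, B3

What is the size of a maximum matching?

Unit-capacity flow: source→left, listed edges, right→sink; max matching = max flow.
Augmenting path A1→B1 (+1); matched 1.
Augmenting path A2→B4 (+1); matched 2.
Augmenting path A5→B3 (+1); matched 3.
Augmenting path A6→B2 (+1); matched 4.
Augmenting path A7→B2→A6→B5 (+1); matched 5.
No augmenting path remains; maximum matching = 5.
König certificate: {A2, A6, B1, B2, B3} is a vertex cover of size 5 (every listed pair touches it), so no matching can be larger.

5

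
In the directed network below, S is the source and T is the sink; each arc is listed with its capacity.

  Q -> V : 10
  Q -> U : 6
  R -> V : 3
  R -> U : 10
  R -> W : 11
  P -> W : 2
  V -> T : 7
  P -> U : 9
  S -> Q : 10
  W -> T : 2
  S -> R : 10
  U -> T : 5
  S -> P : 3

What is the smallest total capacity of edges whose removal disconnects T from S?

14

Augment S→P→U→T: bottleneck 3, flow now 3.
Augment S→Q→U→T: bottleneck 2, flow now 5.
Augment S→Q→V→T: bottleneck 7, flow now 12.
Augment S→R→W→T: bottleneck 2, flow now 14.
No augmenting path remains; maximum flow = 14.
By max-flow min-cut, the minimum cut capacity equals the max flow.
In the residual graph, reachable from S: {S, P, Q, R, U, V, W}.
Min-cut edges: U→T (5), V→T (7), W→T (2); capacity 5 + 7 + 2 = 14.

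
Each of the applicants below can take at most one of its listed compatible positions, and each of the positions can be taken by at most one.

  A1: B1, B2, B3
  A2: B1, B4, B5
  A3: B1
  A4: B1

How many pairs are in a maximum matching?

Unit-capacity flow: source→left, listed edges, right→sink; max matching = max flow.
Augmenting path A1→B1 (+1); matched 1.
Augmenting path A2→B4 (+1); matched 2.
Augmenting path A3→B1→A1→B2 (+1); matched 3.
No augmenting path remains; maximum matching = 3.
König certificate: {A1, A2, B1} is a vertex cover of size 3 (every listed pair touches it), so no matching can be larger.

3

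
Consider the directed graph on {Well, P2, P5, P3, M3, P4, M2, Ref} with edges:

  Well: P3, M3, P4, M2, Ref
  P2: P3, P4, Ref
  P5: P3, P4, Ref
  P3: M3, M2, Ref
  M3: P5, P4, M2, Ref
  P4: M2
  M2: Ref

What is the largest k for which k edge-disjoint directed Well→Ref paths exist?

4

Assign every edge capacity 1; by Menger, the answer equals the max flow.
Path Well→Ref (+1); total 1.
Path Well→P3→Ref (+1); total 2.
Path Well→M3→Ref (+1); total 3.
Path Well→M2→Ref (+1); total 4.
No residual Well→Ref path; max flow = 4.
Certifying cut of size 4: {M2→Ref, Well→M3, Well→P3, Well→Ref}.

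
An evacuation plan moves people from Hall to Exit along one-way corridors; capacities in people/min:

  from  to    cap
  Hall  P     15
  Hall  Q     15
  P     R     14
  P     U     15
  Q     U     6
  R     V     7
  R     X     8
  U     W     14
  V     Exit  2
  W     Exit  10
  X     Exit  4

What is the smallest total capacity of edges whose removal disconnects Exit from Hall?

16

Augment Hall→P→R→V→Exit: bottleneck 2, flow now 2.
Augment Hall→P→R→X→Exit: bottleneck 4, flow now 6.
Augment Hall→P→U→W→Exit: bottleneck 9, flow now 15.
Augment Hall→Q→U→W→Exit: bottleneck 1, flow now 16.
No augmenting path remains; maximum flow = 16.
By max-flow min-cut, the minimum cut capacity equals the max flow.
In the residual graph, reachable from Hall: {Hall, P, Q, R, U, V, W, X}.
Min-cut edges: V→Exit (2), W→Exit (10), X→Exit (4); capacity 2 + 10 + 4 = 16.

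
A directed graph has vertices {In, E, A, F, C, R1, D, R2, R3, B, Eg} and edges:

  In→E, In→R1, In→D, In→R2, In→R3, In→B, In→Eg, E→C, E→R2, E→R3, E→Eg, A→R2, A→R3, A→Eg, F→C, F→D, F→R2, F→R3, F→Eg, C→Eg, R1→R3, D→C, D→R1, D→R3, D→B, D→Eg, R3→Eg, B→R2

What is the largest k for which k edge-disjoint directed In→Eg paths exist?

4

Assign every edge capacity 1; by Menger, the answer equals the max flow.
Path In→Eg (+1); total 1.
Path In→E→Eg (+1); total 2.
Path In→D→Eg (+1); total 3.
Path In→R3→Eg (+1); total 4.
No residual In→Eg path; max flow = 4.
Certifying cut of size 4: {In→D, In→E, In→Eg, R3→Eg}.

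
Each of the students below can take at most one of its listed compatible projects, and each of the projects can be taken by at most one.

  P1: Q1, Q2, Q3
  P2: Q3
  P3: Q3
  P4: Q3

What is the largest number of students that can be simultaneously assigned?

2

Unit-capacity flow: source→left, listed edges, right→sink; max matching = max flow.
Augmenting path P1→Q1 (+1); matched 1.
Augmenting path P2→Q3 (+1); matched 2.
No augmenting path remains; maximum matching = 2.
König certificate: {P1, Q3} is a vertex cover of size 2 (every listed pair touches it), so no matching can be larger.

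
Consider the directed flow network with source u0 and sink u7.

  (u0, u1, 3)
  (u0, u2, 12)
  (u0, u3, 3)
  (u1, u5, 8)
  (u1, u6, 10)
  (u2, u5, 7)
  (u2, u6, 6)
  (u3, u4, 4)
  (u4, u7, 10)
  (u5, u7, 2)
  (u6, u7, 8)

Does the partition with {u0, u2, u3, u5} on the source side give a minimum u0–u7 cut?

No — its capacity is 15, but the minimum cut has capacity 13.

Given cut capacity: 3 + 6 + 4 + 2 = 15.
Augment u0→u1→u5→u7: bottleneck 2, flow now 2.
Augment u0→u1→u6→u7: bottleneck 1, flow now 3.
Augment u0→u2→u6→u7: bottleneck 6, flow now 9.
Augment u0→u3→u4→u7: bottleneck 3, flow now 12.
Augment u0→u2→u5→u1→u6→u7: bottleneck 1, flow now 13. (uses reverse residual edge)
No augmenting path remains; maximum flow = 13.
In the residual graph, reachable from u0: {u0, u1, u2, u5, u6}.
Min-cut edges: u0→u3 (3), u5→u7 (2), u6→u7 (8); capacity 3 + 2 + 8 = 13.
Cut capacity 15 exceeds the max flow 13, so it is not minimum.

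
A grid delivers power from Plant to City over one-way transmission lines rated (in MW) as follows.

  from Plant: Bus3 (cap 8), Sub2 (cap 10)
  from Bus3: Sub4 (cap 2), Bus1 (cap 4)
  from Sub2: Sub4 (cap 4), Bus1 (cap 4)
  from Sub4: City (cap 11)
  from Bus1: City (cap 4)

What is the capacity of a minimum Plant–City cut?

Augment Plant→Bus3→Sub4→City: bottleneck 2, flow now 2.
Augment Plant→Bus3→Bus1→City: bottleneck 4, flow now 6.
Augment Plant→Sub2→Sub4→City: bottleneck 4, flow now 10.
No augmenting path remains; maximum flow = 10.
By max-flow min-cut, the minimum cut capacity equals the max flow.
In the residual graph, reachable from Plant: {Plant, Bus3, Sub2, Bus1}.
Min-cut edges: Bus3→Sub4 (2), Sub2→Sub4 (4), Bus1→City (4); capacity 2 + 4 + 4 = 10.

10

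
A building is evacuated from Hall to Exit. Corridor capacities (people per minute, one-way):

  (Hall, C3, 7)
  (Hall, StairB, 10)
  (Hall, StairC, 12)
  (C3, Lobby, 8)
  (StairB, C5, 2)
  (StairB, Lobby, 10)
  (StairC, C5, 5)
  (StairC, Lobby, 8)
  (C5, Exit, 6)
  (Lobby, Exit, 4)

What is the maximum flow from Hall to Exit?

Augment Hall→C3→Lobby→Exit: bottleneck 4, flow now 4.
Augment Hall→StairB→C5→Exit: bottleneck 2, flow now 6.
Augment Hall→StairC→C5→Exit: bottleneck 4, flow now 10.
No augmenting path remains; maximum flow = 10.
In the residual graph, reachable from Hall: {Hall, C3, StairB, StairC, C5, Lobby}.
Min-cut edges: C5→Exit (6), Lobby→Exit (4); capacity 6 + 4 = 10.
This cut is saturated, so no flow can exceed 10.

10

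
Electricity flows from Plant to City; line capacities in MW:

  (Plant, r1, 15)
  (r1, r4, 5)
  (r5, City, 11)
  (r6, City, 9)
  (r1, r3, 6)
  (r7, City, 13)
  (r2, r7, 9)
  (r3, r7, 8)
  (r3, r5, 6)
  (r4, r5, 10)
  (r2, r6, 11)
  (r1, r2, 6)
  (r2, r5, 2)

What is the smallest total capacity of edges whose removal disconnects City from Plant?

15

Augment Plant→r1→r2→r5→City: bottleneck 2, flow now 2.
Augment Plant→r1→r2→r6→City: bottleneck 4, flow now 6.
Augment Plant→r1→r3→r5→City: bottleneck 6, flow now 12.
Augment Plant→r1→r4→r5→City: bottleneck 3, flow now 15.
No augmenting path remains; maximum flow = 15.
By max-flow min-cut, the minimum cut capacity equals the max flow.
In the residual graph, reachable from Plant: {Plant}.
Min-cut edges: Plant→r1 (15); capacity 15 = 15.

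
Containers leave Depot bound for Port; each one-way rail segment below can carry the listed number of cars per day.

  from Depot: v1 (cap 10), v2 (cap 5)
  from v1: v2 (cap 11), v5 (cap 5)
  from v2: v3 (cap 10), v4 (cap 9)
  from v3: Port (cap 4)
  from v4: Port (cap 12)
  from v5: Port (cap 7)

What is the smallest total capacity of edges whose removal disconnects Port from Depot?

Augment Depot→v1→v5→Port: bottleneck 5, flow now 5.
Augment Depot→v2→v3→Port: bottleneck 4, flow now 9.
Augment Depot→v2→v4→Port: bottleneck 1, flow now 10.
Augment Depot→v1→v2→v4→Port: bottleneck 5, flow now 15.
No augmenting path remains; maximum flow = 15.
By max-flow min-cut, the minimum cut capacity equals the max flow.
In the residual graph, reachable from Depot: {Depot}.
Min-cut edges: Depot→v1 (10), Depot→v2 (5); capacity 10 + 5 = 15.

15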